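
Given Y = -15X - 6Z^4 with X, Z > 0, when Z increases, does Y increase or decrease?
Y decreases

Taking the partial derivative:
∂Y/∂Z = -24Z^3

∂Y/∂Z = -24Z^3 < 0 (assuming positive values)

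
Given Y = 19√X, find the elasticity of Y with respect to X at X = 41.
Elasticity = 1/2

Elasticity = (dY/dX) · (X/Y)

dY/dX = 19/(2·√X)
At X = 41: dY/dX = 19·√41/82, Y = 19·√41

Elasticity = (19·√41/82) · (41 / (19·√41)) = 1/2

Interpretation: for a small percentage change in X, the percentage change in Y is approximately 0.50 times as large.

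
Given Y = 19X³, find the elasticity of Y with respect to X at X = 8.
Elasticity = 3

Elasticity = (dY/dX) · (X/Y)

dY/dX = 57·X²
At X = 8: dY/dX = 3648, Y = 9728

Elasticity = 3648 · (8 / 9728) = 3

Interpretation: for a small percentage change in X, the percentage change in Y is approximately 3.00 times as large.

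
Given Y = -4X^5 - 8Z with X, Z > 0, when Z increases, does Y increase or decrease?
Y decreases

Taking the partial derivative:
∂Y/∂Z = -8

∂Y/∂Z = -8 < 0 (assuming positive values)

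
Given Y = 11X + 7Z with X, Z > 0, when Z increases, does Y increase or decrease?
Y increases

Taking the partial derivative:
∂Y/∂Z = 7

∂Y/∂Z = 7 > 0 (assuming positive values)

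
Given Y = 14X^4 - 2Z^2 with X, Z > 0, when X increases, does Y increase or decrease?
Y increases

Taking the partial derivative:
∂Y/∂X = 56X^3

∂Y/∂X = 56X^3 > 0 (assuming positive values)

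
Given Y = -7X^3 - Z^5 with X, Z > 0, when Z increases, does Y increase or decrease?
Y decreases

Taking the partial derivative:
∂Y/∂Z = -5Z^4

∂Y/∂Z = -5Z^4 < 0 (assuming positive values)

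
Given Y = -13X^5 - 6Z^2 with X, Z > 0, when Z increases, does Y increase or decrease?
Y decreases

Taking the partial derivative:
∂Y/∂Z = -12Z

∂Y/∂Z = -12Z < 0 (assuming positive values)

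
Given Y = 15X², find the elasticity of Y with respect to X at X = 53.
Elasticity = 2

Elasticity = (dY/dX) · (X/Y)

dY/dX = 30·X
At X = 53: dY/dX = 1590, Y = 42135

Elasticity = 1590 · (53 / 42135) = 2

Interpretation: for a small percentage change in X, the percentage change in Y is approximately 2.00 times as large.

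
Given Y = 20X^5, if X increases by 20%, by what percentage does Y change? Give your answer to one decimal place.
148.8%

For Y = 20X^5:
If X → X(1 + 0.2)
Then Y → Y · (1 + 0.2)^5
     ≈ Y · 2.4883

Percentage change = ((1 + 0.2)^5 − 1) × 100% ≈ 148.8%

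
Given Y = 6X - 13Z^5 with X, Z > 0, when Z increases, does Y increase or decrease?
Y decreases

Taking the partial derivative:
∂Y/∂Z = -65Z^4

∂Y/∂Z = -65Z^4 < 0 (assuming positive values)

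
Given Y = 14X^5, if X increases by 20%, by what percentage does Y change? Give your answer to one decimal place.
148.8%

For Y = 14X^5:
If X → X(1 + 0.2)
Then Y → Y · (1 + 0.2)^5
     ≈ Y · 2.4883

Percentage change = ((1 + 0.2)^5 − 1) × 100% ≈ 148.8%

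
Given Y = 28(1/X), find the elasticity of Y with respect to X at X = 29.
Elasticity = -1

Elasticity = (dY/dX) · (X/Y)

dY/dX = -28/X²
At X = 29: dY/dX = -28/841, Y = 28/29

Elasticity = (-28/841) · (29 / (28/29)) = -1

Interpretation: for a small percentage change in X, the percentage change in Y is approximately -1.00 times as large.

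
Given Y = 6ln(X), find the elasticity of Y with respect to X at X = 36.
Elasticity = 1/ln(36) ≈ 0.2791

Elasticity = (dY/dX) · (X/Y)

dY/dX = 6/X
At X = 36: dY/dX = 1/6, Y = 6·ln(36)

Elasticity = (1/6) · (36 / (6·ln(36))) = 1/ln(36) ≈ 0.2791

Interpretation: for a small percentage change in X, the percentage change in Y is approximately 0.28 times as large.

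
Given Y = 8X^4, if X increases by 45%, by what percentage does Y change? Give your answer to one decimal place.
342.1%

For Y = 8X^4:
If X → X(1 + 0.45)
Then Y → Y · (1 + 0.45)^4
     ≈ Y · 4.4205

Percentage change = ((1 + 0.45)^4 − 1) × 100% ≈ 342.1%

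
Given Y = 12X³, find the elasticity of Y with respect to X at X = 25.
Elasticity = 3

Elasticity = (dY/dX) · (X/Y)

dY/dX = 36·X²
At X = 25: dY/dX = 22500, Y = 187500

Elasticity = 22500 · (25 / 187500) = 3

Interpretation: for a small percentage change in X, the percentage change in Y is approximately 3.00 times as large.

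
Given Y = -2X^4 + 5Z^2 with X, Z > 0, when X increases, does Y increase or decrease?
Y decreases

Taking the partial derivative:
∂Y/∂X = -8X^3

∂Y/∂X = -8X^3 < 0 (assuming positive values)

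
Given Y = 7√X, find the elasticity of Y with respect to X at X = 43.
Elasticity = 1/2

Elasticity = (dY/dX) · (X/Y)

dY/dX = 7/(2·√X)
At X = 43: dY/dX = 7·√43/86, Y = 7·√43

Elasticity = (7·√43/86) · (43 / (7·√43)) = 1/2

Interpretation: for a small percentage change in X, the percentage change in Y is approximately 0.50 times as large.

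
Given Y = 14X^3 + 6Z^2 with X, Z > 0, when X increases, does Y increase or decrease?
Y increases

Taking the partial derivative:
∂Y/∂X = 42X^2

∂Y/∂X = 42X^2 > 0 (assuming positive values)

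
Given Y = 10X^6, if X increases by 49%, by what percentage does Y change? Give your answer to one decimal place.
994.3%

For Y = 10X^6:
If X → X(1 + 0.49)
Then Y → Y · (1 + 0.49)^6
     ≈ Y · 10.9425

Percentage change = ((1 + 0.49)^6 − 1) × 100% ≈ 994.3%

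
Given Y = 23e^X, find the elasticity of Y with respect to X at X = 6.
Elasticity = 6

Elasticity = (dY/dX) · (X/Y)

dY/dX = 23·e^X
At X = 6: dY/dX = 23·e^6, Y = 23·e^6

Elasticity = (23·e^6) · (6 / (23·e^6)) = 6

Interpretation: for a small percentage change in X, the percentage change in Y is approximately 6.00 times as large.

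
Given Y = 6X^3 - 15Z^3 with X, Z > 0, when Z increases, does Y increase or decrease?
Y decreases

Taking the partial derivative:
∂Y/∂Z = -45Z^2

∂Y/∂Z = -45Z^2 < 0 (assuming positive values)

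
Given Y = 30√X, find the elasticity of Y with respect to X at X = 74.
Elasticity = 1/2

Elasticity = (dY/dX) · (X/Y)

dY/dX = 15/√X
At X = 74: dY/dX = 15·√74/74, Y = 30·√74

Elasticity = (15·√74/74) · (74 / (30·√74)) = 1/2

Interpretation: for a small percentage change in X, the percentage change in Y is approximately 0.50 times as large.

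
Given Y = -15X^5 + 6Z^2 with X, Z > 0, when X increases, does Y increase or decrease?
Y decreases

Taking the partial derivative:
∂Y/∂X = -75X^4

∂Y/∂X = -75X^4 < 0 (assuming positive values)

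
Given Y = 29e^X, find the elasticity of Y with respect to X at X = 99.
Elasticity = 99

Elasticity = (dY/dX) · (X/Y)

dY/dX = 29·e^X
At X = 99: dY/dX = 29·e^99, Y = 29·e^99

Elasticity = (29·e^99) · (99 / (29·e^99)) = 99

Interpretation: for a small percentage change in X, the percentage change in Y is approximately 99.00 times as large.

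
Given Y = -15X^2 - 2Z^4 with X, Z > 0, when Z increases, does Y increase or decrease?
Y decreases

Taking the partial derivative:
∂Y/∂Z = -8Z^3

∂Y/∂Z = -8Z^3 < 0 (assuming positive values)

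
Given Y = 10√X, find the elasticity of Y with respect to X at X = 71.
Elasticity = 1/2

Elasticity = (dY/dX) · (X/Y)

dY/dX = 5/√X
At X = 71: dY/dX = 5·√71/71, Y = 10·√71

Elasticity = (5·√71/71) · (71 / (10·√71)) = 1/2

Interpretation: for a small percentage change in X, the percentage change in Y is approximately 0.50 times as large.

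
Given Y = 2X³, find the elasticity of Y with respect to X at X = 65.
Elasticity = 3

Elasticity = (dY/dX) · (X/Y)

dY/dX = 6·X²
At X = 65: dY/dX = 25350, Y = 549250

Elasticity = 25350 · (65 / 549250) = 3

Interpretation: for a small percentage change in X, the percentage change in Y is approximately 3.00 times as large.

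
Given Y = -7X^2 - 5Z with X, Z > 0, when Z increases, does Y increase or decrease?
Y decreases

Taking the partial derivative:
∂Y/∂Z = -5

∂Y/∂Z = -5 < 0 (assuming positive values)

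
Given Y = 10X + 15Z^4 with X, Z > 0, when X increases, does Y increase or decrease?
Y increases

Taking the partial derivative:
∂Y/∂X = 10

∂Y/∂X = 10 > 0 (assuming positive values)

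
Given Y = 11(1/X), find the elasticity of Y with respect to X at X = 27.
Elasticity = -1

Elasticity = (dY/dX) · (X/Y)

dY/dX = -11/X²
At X = 27: dY/dX = -11/729, Y = 11/27

Elasticity = (-11/729) · (27 / (11/27)) = -1

Interpretation: for a small percentage change in X, the percentage change in Y is approximately -1.00 times as large.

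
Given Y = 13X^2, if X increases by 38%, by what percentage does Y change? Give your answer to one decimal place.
90.4%

For Y = 13X^2:
If X → X(1 + 0.38)
Then Y → Y · (1 + 0.38)^2
     = Y · 1.9044

Percentage change = ((1 + 0.38)^2 − 1) × 100% ≈ 90.4%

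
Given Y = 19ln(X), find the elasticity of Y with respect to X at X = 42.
Elasticity = 1/ln(42) ≈ 0.2675

Elasticity = (dY/dX) · (X/Y)

dY/dX = 19/X
At X = 42: dY/dX = 19/42, Y = 19·ln(42)

Elasticity = (19/42) · (42 / (19·ln(42))) = 1/ln(42) ≈ 0.2675

Interpretation: for a small percentage change in X, the percentage change in Y is approximately 0.27 times as large.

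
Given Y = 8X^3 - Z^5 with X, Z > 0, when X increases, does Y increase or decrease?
Y increases

Taking the partial derivative:
∂Y/∂X = 24X^2

∂Y/∂X = 24X^2 > 0 (assuming positive values)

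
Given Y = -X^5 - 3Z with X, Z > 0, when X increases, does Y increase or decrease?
Y decreases

Taking the partial derivative:
∂Y/∂X = -5X^4

∂Y/∂X = -5X^4 < 0 (assuming positive values)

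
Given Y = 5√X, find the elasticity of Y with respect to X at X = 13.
Elasticity = 1/2

Elasticity = (dY/dX) · (X/Y)

dY/dX = 5/(2·√X)
At X = 13: dY/dX = 5·√13/26, Y = 5·√13

Elasticity = (5·√13/26) · (13 / (5·√13)) = 1/2

Interpretation: for a small percentage change in X, the percentage change in Y is approximately 0.50 times as large.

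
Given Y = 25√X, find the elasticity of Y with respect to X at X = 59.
Elasticity = 1/2

Elasticity = (dY/dX) · (X/Y)

dY/dX = 25/(2·√X)
At X = 59: dY/dX = 25·√59/118, Y = 25·√59

Elasticity = (25·√59/118) · (59 / (25·√59)) = 1/2

Interpretation: for a small percentage change in X, the percentage change in Y is approximately 0.50 times as large.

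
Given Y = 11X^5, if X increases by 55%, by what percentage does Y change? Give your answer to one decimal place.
794.7%

For Y = 11X^5:
If X → X(1 + 0.55)
Then Y → Y · (1 + 0.55)^5
     ≈ Y · 8.9466

Percentage change = ((1 + 0.55)^5 − 1) × 100% ≈ 794.7%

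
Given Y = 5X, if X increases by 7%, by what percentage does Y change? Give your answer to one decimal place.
7.0%

For Y = 5X:
If X → X(1 + 0.07)
Then Y → Y · (1 + 0.07)^1
     = Y · 1.0700

Percentage change = ((1 + 0.07)^1 − 1) × 100% = 7.0%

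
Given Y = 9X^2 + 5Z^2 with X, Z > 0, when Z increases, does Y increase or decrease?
Y increases

Taking the partial derivative:
∂Y/∂Z = 10Z

∂Y/∂Z = 10Z > 0 (assuming positive values)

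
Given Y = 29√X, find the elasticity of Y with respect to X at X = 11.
Elasticity = 1/2

Elasticity = (dY/dX) · (X/Y)

dY/dX = 29/(2·√X)
At X = 11: dY/dX = 29·√11/22, Y = 29·√11

Elasticity = (29·√11/22) · (11 / (29·√11)) = 1/2

Interpretation: for a small percentage change in X, the percentage change in Y is approximately 0.50 times as large.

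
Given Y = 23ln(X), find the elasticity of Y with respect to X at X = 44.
Elasticity = 1/ln(44) ≈ 0.2643

Elasticity = (dY/dX) · (X/Y)

dY/dX = 23/X
At X = 44: dY/dX = 23/44, Y = 23·ln(44)

Elasticity = (23/44) · (44 / (23·ln(44))) = 1/ln(44) ≈ 0.2643

Interpretation: for a small percentage change in X, the percentage change in Y is approximately 0.26 times as large.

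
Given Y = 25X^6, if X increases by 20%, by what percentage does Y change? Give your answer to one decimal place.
198.6%

For Y = 25X^6:
If X → X(1 + 0.2)
Then Y → Y · (1 + 0.2)^6
     ≈ Y · 2.9860

Percentage change = ((1 + 0.2)^6 − 1) × 100% ≈ 198.6%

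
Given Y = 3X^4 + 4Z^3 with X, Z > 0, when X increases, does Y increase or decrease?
Y increases

Taking the partial derivative:
∂Y/∂X = 12X^3

∂Y/∂X = 12X^3 > 0 (assuming positive values)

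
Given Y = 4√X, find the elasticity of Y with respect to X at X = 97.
Elasticity = 1/2

Elasticity = (dY/dX) · (X/Y)

dY/dX = 2/√X
At X = 97: dY/dX = 2·√97/97, Y = 4·√97

Elasticity = (2·√97/97) · (97 / (4·√97)) = 1/2

Interpretation: for a small percentage change in X, the percentage change in Y is approximately 0.50 times as large.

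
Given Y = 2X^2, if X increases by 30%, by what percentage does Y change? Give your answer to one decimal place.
69.0%

For Y = 2X^2:
If X → X(1 + 0.3)
Then Y → Y · (1 + 0.3)^2
     = Y · 1.6900

Percentage change = ((1 + 0.3)^2 − 1) × 100% = 69.0%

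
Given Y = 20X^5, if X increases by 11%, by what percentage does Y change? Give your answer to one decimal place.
68.5%

For Y = 20X^5:
If X → X(1 + 0.11)
Then Y → Y · (1 + 0.11)^5
     ≈ Y · 1.6851

Percentage change = ((1 + 0.11)^5 − 1) × 100% ≈ 68.5%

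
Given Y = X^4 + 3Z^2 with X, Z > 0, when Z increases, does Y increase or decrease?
Y increases

Taking the partial derivative:
∂Y/∂Z = 6Z

∂Y/∂Z = 6Z > 0 (assuming positive values)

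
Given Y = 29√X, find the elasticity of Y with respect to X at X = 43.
Elasticity = 1/2

Elasticity = (dY/dX) · (X/Y)

dY/dX = 29/(2·√X)
At X = 43: dY/dX = 29·√43/86, Y = 29·√43

Elasticity = (29·√43/86) · (43 / (29·√43)) = 1/2

Interpretation: for a small percentage change in X, the percentage change in Y is approximately 0.50 times as large.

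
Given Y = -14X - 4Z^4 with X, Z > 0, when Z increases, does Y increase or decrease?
Y decreases

Taking the partial derivative:
∂Y/∂Z = -16Z^3

∂Y/∂Z = -16Z^3 < 0 (assuming positive values)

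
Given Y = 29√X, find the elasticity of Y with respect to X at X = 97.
Elasticity = 1/2

Elasticity = (dY/dX) · (X/Y)

dY/dX = 29/(2·√X)
At X = 97: dY/dX = 29·√97/194, Y = 29·√97

Elasticity = (29·√97/194) · (97 / (29·√97)) = 1/2

Interpretation: for a small percentage change in X, the percentage change in Y is approximately 0.50 times as large.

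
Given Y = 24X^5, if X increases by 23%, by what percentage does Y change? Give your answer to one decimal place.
181.5%

For Y = 24X^5:
If X → X(1 + 0.23)
Then Y → Y · (1 + 0.23)^5
     ≈ Y · 2.8153

Percentage change = ((1 + 0.23)^5 − 1) × 100% ≈ 181.5%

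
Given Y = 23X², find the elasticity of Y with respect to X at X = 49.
Elasticity = 2

Elasticity = (dY/dX) · (X/Y)

dY/dX = 46·X
At X = 49: dY/dX = 2254, Y = 55223

Elasticity = 2254 · (49 / 55223) = 2

Interpretation: for a small percentage change in X, the percentage change in Y is approximately 2.00 times as large.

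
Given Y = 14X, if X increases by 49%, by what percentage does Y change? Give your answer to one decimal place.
49.0%

For Y = 14X:
If X → X(1 + 0.49)
Then Y → Y · (1 + 0.49)^1
     = Y · 1.4900

Percentage change = ((1 + 0.49)^1 − 1) × 100% = 49.0%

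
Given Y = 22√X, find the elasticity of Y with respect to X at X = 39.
Elasticity = 1/2

Elasticity = (dY/dX) · (X/Y)

dY/dX = 11/√X
At X = 39: dY/dX = 11·√39/39, Y = 22·√39

Elasticity = (11·√39/39) · (39 / (22·√39)) = 1/2

Interpretation: for a small percentage change in X, the percentage change in Y is approximately 0.50 times as large.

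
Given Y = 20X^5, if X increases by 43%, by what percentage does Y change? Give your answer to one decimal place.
498.0%

For Y = 20X^5:
If X → X(1 + 0.43)
Then Y → Y · (1 + 0.43)^5
     ≈ Y · 5.9797

Percentage change = ((1 + 0.43)^5 − 1) × 100% ≈ 498.0%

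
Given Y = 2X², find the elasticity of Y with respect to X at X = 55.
Elasticity = 2

Elasticity = (dY/dX) · (X/Y)

dY/dX = 4·X
At X = 55: dY/dX = 220, Y = 6050

Elasticity = 220 · (55 / 6050) = 2

Interpretation: for a small percentage change in X, the percentage change in Y is approximately 2.00 times as large.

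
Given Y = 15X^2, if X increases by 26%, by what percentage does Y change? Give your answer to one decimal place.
58.8%

For Y = 15X^2:
If X → X(1 + 0.26)
Then Y → Y · (1 + 0.26)^2
     = Y · 1.5876

Percentage change = ((1 + 0.26)^2 − 1) × 100% ≈ 58.8%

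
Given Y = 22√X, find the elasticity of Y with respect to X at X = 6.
Elasticity = 1/2

Elasticity = (dY/dX) · (X/Y)

dY/dX = 11/√X
At X = 6: dY/dX = 11·√6/6, Y = 22·√6

Elasticity = (11·√6/6) · (6 / (22·√6)) = 1/2

Interpretation: for a small percentage change in X, the percentage change in Y is approximately 0.50 times as large.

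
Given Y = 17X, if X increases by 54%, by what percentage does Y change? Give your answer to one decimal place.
54.0%

For Y = 17X:
If X → X(1 + 0.54)
Then Y → Y · (1 + 0.54)^1
     = Y · 1.5400

Percentage change = ((1 + 0.54)^1 − 1) × 100% = 54.0%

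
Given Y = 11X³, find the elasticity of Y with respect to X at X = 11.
Elasticity = 3

Elasticity = (dY/dX) · (X/Y)

dY/dX = 33·X²
At X = 11: dY/dX = 3993, Y = 14641

Elasticity = 3993 · (11 / 14641) = 3

Interpretation: for a small percentage change in X, the percentage change in Y is approximately 3.00 times as large.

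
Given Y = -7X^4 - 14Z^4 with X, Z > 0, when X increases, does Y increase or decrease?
Y decreases

Taking the partial derivative:
∂Y/∂X = -28X^3

∂Y/∂X = -28X^3 < 0 (assuming positive values)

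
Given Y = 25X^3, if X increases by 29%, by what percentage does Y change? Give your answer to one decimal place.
114.7%

For Y = 25X^3:
If X → X(1 + 0.29)
Then Y → Y · (1 + 0.29)^3
     ≈ Y · 2.1467

Percentage change = ((1 + 0.29)^3 − 1) × 100% ≈ 114.7%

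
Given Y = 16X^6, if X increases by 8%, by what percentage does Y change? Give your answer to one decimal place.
58.7%

For Y = 16X^6:
If X → X(1 + 0.08)
Then Y → Y · (1 + 0.08)^6
     ≈ Y · 1.5869

Percentage change = ((1 + 0.08)^6 − 1) × 100% ≈ 58.7%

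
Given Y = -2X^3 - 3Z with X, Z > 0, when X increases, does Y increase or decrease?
Y decreases

Taking the partial derivative:
∂Y/∂X = -6X^2

∂Y/∂X = -6X^2 < 0 (assuming positive values)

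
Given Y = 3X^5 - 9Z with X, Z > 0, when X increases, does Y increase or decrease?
Y increases

Taking the partial derivative:
∂Y/∂X = 15X^4

∂Y/∂X = 15X^4 > 0 (assuming positive values)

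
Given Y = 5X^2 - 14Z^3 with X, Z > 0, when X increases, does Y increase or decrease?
Y increases

Taking the partial derivative:
∂Y/∂X = 10X

∂Y/∂X = 10X > 0 (assuming positive values)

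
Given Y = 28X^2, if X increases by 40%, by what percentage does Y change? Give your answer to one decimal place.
96.0%

For Y = 28X^2:
If X → X(1 + 0.4)
Then Y → Y · (1 + 0.4)^2
     = Y · 1.9600

Percentage change = ((1 + 0.4)^2 − 1) × 100% = 96.0%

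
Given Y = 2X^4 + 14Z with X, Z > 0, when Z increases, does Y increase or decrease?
Y increases

Taking the partial derivative:
∂Y/∂Z = 14

∂Y/∂Z = 14 > 0 (assuming positive values)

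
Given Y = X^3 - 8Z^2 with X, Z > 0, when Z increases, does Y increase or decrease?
Y decreases

Taking the partial derivative:
∂Y/∂Z = -16Z

∂Y/∂Z = -16Z < 0 (assuming positive values)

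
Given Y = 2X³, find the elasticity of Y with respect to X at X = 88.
Elasticity = 3

Elasticity = (dY/dX) · (X/Y)

dY/dX = 6·X²
At X = 88: dY/dX = 46464, Y = 1362944

Elasticity = 46464 · (88 / 1362944) = 3

Interpretation: for a small percentage change in X, the percentage change in Y is approximately 3.00 times as large.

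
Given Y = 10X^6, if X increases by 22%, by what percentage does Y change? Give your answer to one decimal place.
229.7%

For Y = 10X^6:
If X → X(1 + 0.22)
Then Y → Y · (1 + 0.22)^6
     ≈ Y · 3.2973

Percentage change = ((1 + 0.22)^6 − 1) × 100% ≈ 229.7%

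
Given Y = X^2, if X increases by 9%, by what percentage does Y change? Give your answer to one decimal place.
18.8%

For Y = X^2:
If X → X(1 + 0.09)
Then Y → Y · (1 + 0.09)^2
     = Y · 1.1881

Percentage change = ((1 + 0.09)^2 − 1) × 100% ≈ 18.8%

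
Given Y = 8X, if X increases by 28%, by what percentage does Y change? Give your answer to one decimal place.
28.0%

For Y = 8X:
If X → X(1 + 0.28)
Then Y → Y · (1 + 0.28)^1
     = Y · 1.2800

Percentage change = ((1 + 0.28)^1 − 1) × 100% = 28.0%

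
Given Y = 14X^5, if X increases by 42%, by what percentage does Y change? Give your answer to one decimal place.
477.4%

For Y = 14X^5:
If X → X(1 + 0.42)
Then Y → Y · (1 + 0.42)^5
     ≈ Y · 5.7735

Percentage change = ((1 + 0.42)^5 − 1) × 100% ≈ 477.4%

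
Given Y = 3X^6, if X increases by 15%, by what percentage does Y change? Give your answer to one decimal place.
131.3%

For Y = 3X^6:
If X → X(1 + 0.15)
Then Y → Y · (1 + 0.15)^6
     ≈ Y · 2.3131

Percentage change = ((1 + 0.15)^6 − 1) × 100% ≈ 131.3%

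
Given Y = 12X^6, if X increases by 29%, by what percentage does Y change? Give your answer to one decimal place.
360.8%

For Y = 12X^6:
If X → X(1 + 0.29)
Then Y → Y · (1 + 0.29)^6
     ≈ Y · 4.6083

Percentage change = ((1 + 0.29)^6 − 1) × 100% ≈ 360.8%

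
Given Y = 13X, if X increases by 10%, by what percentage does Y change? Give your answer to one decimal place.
10.0%

For Y = 13X:
If X → X(1 + 0.1)
Then Y → Y · (1 + 0.1)^1
     = Y · 1.1000

Percentage change = ((1 + 0.1)^1 − 1) × 100% = 10.0%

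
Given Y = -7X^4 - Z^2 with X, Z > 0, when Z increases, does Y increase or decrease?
Y decreases

Taking the partial derivative:
∂Y/∂Z = -2Z

∂Y/∂Z = -2Z < 0 (assuming positive values)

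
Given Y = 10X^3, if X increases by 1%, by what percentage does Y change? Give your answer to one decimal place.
3.0%

For Y = 10X^3:
If X → X(1 + 0.01)
Then Y → Y · (1 + 0.01)^3
     ≈ Y · 1.0303

Percentage change = ((1 + 0.01)^3 − 1) × 100% ≈ 3.0%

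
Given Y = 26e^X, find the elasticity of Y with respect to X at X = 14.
Elasticity = 14

Elasticity = (dY/dX) · (X/Y)

dY/dX = 26·e^X
At X = 14: dY/dX = 26·e^14, Y = 26·e^14

Elasticity = (26·e^14) · (14 / (26·e^14)) = 14

Interpretation: for a small percentage change in X, the percentage change in Y is approximately 14.00 times as large.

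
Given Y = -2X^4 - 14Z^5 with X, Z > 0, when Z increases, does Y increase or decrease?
Y decreases

Taking the partial derivative:
∂Y/∂Z = -70Z^4

∂Y/∂Z = -70Z^4 < 0 (assuming positive values)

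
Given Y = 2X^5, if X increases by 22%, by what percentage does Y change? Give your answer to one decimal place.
170.3%

For Y = 2X^5:
If X → X(1 + 0.22)
Then Y → Y · (1 + 0.22)^5
     ≈ Y · 2.7027

Percentage change = ((1 + 0.22)^5 − 1) × 100% ≈ 170.3%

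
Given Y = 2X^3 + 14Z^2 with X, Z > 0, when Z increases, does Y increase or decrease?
Y increases

Taking the partial derivative:
∂Y/∂Z = 28Z

∂Y/∂Z = 28Z > 0 (assuming positive values)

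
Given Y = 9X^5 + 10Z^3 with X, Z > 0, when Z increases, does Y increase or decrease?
Y increases

Taking the partial derivative:
∂Y/∂Z = 30Z^2

∂Y/∂Z = 30Z^2 > 0 (assuming positive values)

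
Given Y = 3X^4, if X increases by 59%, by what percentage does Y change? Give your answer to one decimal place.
539.1%

For Y = 3X^4:
If X → X(1 + 0.59)
Then Y → Y · (1 + 0.59)^4
     ≈ Y · 6.3913

Percentage change = ((1 + 0.59)^4 − 1) × 100% ≈ 539.1%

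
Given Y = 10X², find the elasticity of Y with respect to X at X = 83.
Elasticity = 2

Elasticity = (dY/dX) · (X/Y)

dY/dX = 20·X
At X = 83: dY/dX = 1660, Y = 68890

Elasticity = 1660 · (83 / 68890) = 2

Interpretation: for a small percentage change in X, the percentage change in Y is approximately 2.00 times as large.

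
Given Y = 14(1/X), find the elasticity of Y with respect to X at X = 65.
Elasticity = -1

Elasticity = (dY/dX) · (X/Y)

dY/dX = -14/X²
At X = 65: dY/dX = -14/4225, Y = 14/65

Elasticity = (-14/4225) · (65 / (14/65)) = -1

Interpretation: for a small percentage change in X, the percentage change in Y is approximately -1.00 times as large.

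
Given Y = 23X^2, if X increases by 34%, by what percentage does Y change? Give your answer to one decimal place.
79.6%

For Y = 23X^2:
If X → X(1 + 0.34)
Then Y → Y · (1 + 0.34)^2
     = Y · 1.7956

Percentage change = ((1 + 0.34)^2 − 1) × 100% ≈ 79.6%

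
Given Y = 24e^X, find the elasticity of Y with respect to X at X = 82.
Elasticity = 82

Elasticity = (dY/dX) · (X/Y)

dY/dX = 24·e^X
At X = 82: dY/dX = 24·e^82, Y = 24·e^82

Elasticity = (24·e^82) · (82 / (24·e^82)) = 82

Interpretation: for a small percentage change in X, the percentage change in Y is approximately 82.00 times as large.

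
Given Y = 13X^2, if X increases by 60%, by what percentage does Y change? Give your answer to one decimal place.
156.0%

For Y = 13X^2:
If X → X(1 + 0.6)
Then Y → Y · (1 + 0.6)^2
     = Y · 2.5600

Percentage change = ((1 + 0.6)^2 − 1) × 100% = 156.0%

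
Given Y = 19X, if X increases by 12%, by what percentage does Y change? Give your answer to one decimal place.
12.0%

For Y = 19X:
If X → X(1 + 0.12)
Then Y → Y · (1 + 0.12)^1
     = Y · 1.1200

Percentage change = ((1 + 0.12)^1 − 1) × 100% = 12.0%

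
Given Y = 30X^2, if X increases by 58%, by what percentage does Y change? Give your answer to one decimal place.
149.6%

For Y = 30X^2:
If X → X(1 + 0.58)
Then Y → Y · (1 + 0.58)^2
     = Y · 2.4964

Percentage change = ((1 + 0.58)^2 − 1) × 100% ≈ 149.6%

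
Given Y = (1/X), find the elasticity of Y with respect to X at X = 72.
Elasticity = -1

Elasticity = (dY/dX) · (X/Y)

dY/dX = -1/X²
At X = 72: dY/dX = -1/5184, Y = 1/72

Elasticity = (-1/5184) · (72 / (1/72)) = -1

Interpretation: for a small percentage change in X, the percentage change in Y is approximately -1.00 times as large.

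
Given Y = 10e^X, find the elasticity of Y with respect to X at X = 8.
Elasticity = 8

Elasticity = (dY/dX) · (X/Y)

dY/dX = 10·e^X
At X = 8: dY/dX = 10·e^8, Y = 10·e^8

Elasticity = (10·e^8) · (8 / (10·e^8)) = 8

Interpretation: for a small percentage change in X, the percentage change in Y is approximately 8.00 times as large.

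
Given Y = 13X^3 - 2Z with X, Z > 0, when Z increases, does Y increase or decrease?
Y decreases

Taking the partial derivative:
∂Y/∂Z = -2

∂Y/∂Z = -2 < 0 (assuming positive values)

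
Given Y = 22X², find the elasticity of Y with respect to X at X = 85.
Elasticity = 2

Elasticity = (dY/dX) · (X/Y)

dY/dX = 44·X
At X = 85: dY/dX = 3740, Y = 158950

Elasticity = 3740 · (85 / 158950) = 2

Interpretation: for a small percentage change in X, the percentage change in Y is approximately 2.00 times as large.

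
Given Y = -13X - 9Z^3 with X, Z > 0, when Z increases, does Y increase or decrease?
Y decreases

Taking the partial derivative:
∂Y/∂Z = -27Z^2

∂Y/∂Z = -27Z^2 < 0 (assuming positive values)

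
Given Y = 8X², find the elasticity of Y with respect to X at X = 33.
Elasticity = 2

Elasticity = (dY/dX) · (X/Y)

dY/dX = 16·X
At X = 33: dY/dX = 528, Y = 8712

Elasticity = 528 · (33 / 8712) = 2

Interpretation: for a small percentage change in X, the percentage change in Y is approximately 2.00 times as large.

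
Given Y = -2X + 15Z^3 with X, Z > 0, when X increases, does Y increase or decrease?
Y decreases

Taking the partial derivative:
∂Y/∂X = -2

∂Y/∂X = -2 < 0 (assuming positive values)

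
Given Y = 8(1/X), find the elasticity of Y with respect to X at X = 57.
Elasticity = -1

Elasticity = (dY/dX) · (X/Y)

dY/dX = -8/X²
At X = 57: dY/dX = -8/3249, Y = 8/57

Elasticity = (-8/3249) · (57 / (8/57)) = -1

Interpretation: for a small percentage change in X, the percentage change in Y is approximately -1.00 times as large.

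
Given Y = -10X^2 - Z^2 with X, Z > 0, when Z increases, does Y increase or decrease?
Y decreases

Taking the partial derivative:
∂Y/∂Z = -2Z

∂Y/∂Z = -2Z < 0 (assuming positive values)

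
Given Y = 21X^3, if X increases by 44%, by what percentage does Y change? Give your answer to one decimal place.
198.6%

For Y = 21X^3:
If X → X(1 + 0.44)
Then Y → Y · (1 + 0.44)^3
     ≈ Y · 2.9860

Percentage change = ((1 + 0.44)^3 − 1) × 100% ≈ 198.6%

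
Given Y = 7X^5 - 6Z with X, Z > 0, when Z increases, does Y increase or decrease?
Y decreases

Taking the partial derivative:
∂Y/∂Z = -6

∂Y/∂Z = -6 < 0 (assuming positive values)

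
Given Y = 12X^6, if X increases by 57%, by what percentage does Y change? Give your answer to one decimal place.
1397.6%

For Y = 12X^6:
If X → X(1 + 0.57)
Then Y → Y · (1 + 0.57)^6
     ≈ Y · 14.9761

Percentage change = ((1 + 0.57)^6 − 1) × 100% ≈ 1397.6%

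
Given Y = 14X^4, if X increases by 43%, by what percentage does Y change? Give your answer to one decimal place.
318.2%

For Y = 14X^4:
If X → X(1 + 0.43)
Then Y → Y · (1 + 0.43)^4
     ≈ Y · 4.1816

Percentage change = ((1 + 0.43)^4 − 1) × 100% ≈ 318.2%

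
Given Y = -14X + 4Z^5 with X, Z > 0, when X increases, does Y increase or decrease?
Y decreases

Taking the partial derivative:
∂Y/∂X = -14

∂Y/∂X = -14 < 0 (assuming positive values)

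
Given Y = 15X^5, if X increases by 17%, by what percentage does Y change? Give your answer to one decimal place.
119.2%

For Y = 15X^5:
If X → X(1 + 0.17)
Then Y → Y · (1 + 0.17)^5
     ≈ Y · 2.1924

Percentage change = ((1 + 0.17)^5 − 1) × 100% ≈ 119.2%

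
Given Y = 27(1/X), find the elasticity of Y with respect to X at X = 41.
Elasticity = -1

Elasticity = (dY/dX) · (X/Y)

dY/dX = -27/X²
At X = 41: dY/dX = -27/1681, Y = 27/41

Elasticity = (-27/1681) · (41 / (27/41)) = -1

Interpretation: for a small percentage change in X, the percentage change in Y is approximately -1.00 times as large.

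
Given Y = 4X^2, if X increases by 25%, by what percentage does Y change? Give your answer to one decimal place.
56.3%

For Y = 4X^2:
If X → X(1 + 0.25)
Then Y → Y · (1 + 0.25)^2
     = Y · 1.5625

Percentage change = ((1 + 0.25)^2 − 1) × 100% ≈ 56.3%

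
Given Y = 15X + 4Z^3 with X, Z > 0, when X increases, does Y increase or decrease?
Y increases

Taking the partial derivative:
∂Y/∂X = 15

∂Y/∂X = 15 > 0 (assuming positive values)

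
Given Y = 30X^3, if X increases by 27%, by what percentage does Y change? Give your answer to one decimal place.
104.8%

For Y = 30X^3:
If X → X(1 + 0.27)
Then Y → Y · (1 + 0.27)^3
     ≈ Y · 2.0484

Percentage change = ((1 + 0.27)^3 − 1) × 100% ≈ 104.8%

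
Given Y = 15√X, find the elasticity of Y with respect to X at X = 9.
Elasticity = 1/2

Elasticity = (dY/dX) · (X/Y)

dY/dX = 15/(2·√X)
At X = 9: dY/dX = 5/2, Y = 45

Elasticity = (5/2) · (9 / 45) = 1/2

Interpretation: for a small percentage change in X, the percentage change in Y is approximately 0.50 times as large.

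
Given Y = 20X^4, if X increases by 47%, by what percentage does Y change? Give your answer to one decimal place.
366.9%

For Y = 20X^4:
If X → X(1 + 0.47)
Then Y → Y · (1 + 0.47)^4
     ≈ Y · 4.6695

Percentage change = ((1 + 0.47)^4 − 1) × 100% ≈ 366.9%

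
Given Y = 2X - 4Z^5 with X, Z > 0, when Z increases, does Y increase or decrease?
Y decreases

Taking the partial derivative:
∂Y/∂Z = -20Z^4

∂Y/∂Z = -20Z^4 < 0 (assuming positive values)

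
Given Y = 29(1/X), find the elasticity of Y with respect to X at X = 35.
Elasticity = -1

Elasticity = (dY/dX) · (X/Y)

dY/dX = -29/X²
At X = 35: dY/dX = -29/1225, Y = 29/35

Elasticity = (-29/1225) · (35 / (29/35)) = -1

Interpretation: for a small percentage change in X, the percentage change in Y is approximately -1.00 times as large.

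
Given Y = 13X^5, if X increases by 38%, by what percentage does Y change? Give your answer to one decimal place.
400.5%

For Y = 13X^5:
If X → X(1 + 0.38)
Then Y → Y · (1 + 0.38)^5
     ≈ Y · 5.0049

Percentage change = ((1 + 0.38)^5 − 1) × 100% ≈ 400.5%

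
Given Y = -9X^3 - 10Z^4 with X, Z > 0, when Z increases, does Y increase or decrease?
Y decreases

Taking the partial derivative:
∂Y/∂Z = -40Z^3

∂Y/∂Z = -40Z^3 < 0 (assuming positive values)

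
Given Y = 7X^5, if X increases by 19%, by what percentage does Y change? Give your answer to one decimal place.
138.6%

For Y = 7X^5:
If X → X(1 + 0.19)
Then Y → Y · (1 + 0.19)^5
     ≈ Y · 2.3864

Percentage change = ((1 + 0.19)^5 − 1) × 100% ≈ 138.6%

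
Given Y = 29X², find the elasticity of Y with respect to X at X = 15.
Elasticity = 2

Elasticity = (dY/dX) · (X/Y)

dY/dX = 58·X
At X = 15: dY/dX = 870, Y = 6525

Elasticity = 870 · (15 / 6525) = 2

Interpretation: for a small percentage change in X, the percentage change in Y is approximately 2.00 times as large.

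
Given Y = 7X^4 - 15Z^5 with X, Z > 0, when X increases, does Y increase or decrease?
Y increases

Taking the partial derivative:
∂Y/∂X = 28X^3

∂Y/∂X = 28X^3 > 0 (assuming positive values)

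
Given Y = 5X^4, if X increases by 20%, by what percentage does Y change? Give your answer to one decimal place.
107.4%

For Y = 5X^4:
If X → X(1 + 0.2)
Then Y → Y · (1 + 0.2)^4
     = Y · 2.0736

Percentage change = ((1 + 0.2)^4 − 1) × 100% ≈ 107.4%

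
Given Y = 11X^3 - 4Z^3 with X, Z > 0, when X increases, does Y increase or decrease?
Y increases

Taking the partial derivative:
∂Y/∂X = 33X^2

∂Y/∂X = 33X^2 > 0 (assuming positive values)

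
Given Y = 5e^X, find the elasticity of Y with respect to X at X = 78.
Elasticity = 78

Elasticity = (dY/dX) · (X/Y)

dY/dX = 5·e^X
At X = 78: dY/dX = 5·e^78, Y = 5·e^78

Elasticity = (5·e^78) · (78 / (5·e^78)) = 78

Interpretation: for a small percentage change in X, the percentage change in Y is approximately 78.00 times as large.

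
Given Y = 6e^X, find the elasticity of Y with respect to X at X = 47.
Elasticity = 47

Elasticity = (dY/dX) · (X/Y)

dY/dX = 6·e^X
At X = 47: dY/dX = 6·e^47, Y = 6·e^47

Elasticity = (6·e^47) · (47 / (6·e^47)) = 47

Interpretation: for a small percentage change in X, the percentage change in Y is approximately 47.00 times as large.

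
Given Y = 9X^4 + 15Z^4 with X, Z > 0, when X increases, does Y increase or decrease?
Y increases

Taking the partial derivative:
∂Y/∂X = 36X^3

∂Y/∂X = 36X^3 > 0 (assuming positive values)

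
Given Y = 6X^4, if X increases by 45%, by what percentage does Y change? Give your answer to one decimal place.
342.1%

For Y = 6X^4:
If X → X(1 + 0.45)
Then Y → Y · (1 + 0.45)^4
     ≈ Y · 4.4205

Percentage change = ((1 + 0.45)^4 − 1) × 100% ≈ 342.1%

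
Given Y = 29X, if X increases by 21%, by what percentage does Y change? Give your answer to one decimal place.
21.0%

For Y = 29X:
If X → X(1 + 0.21)
Then Y → Y · (1 + 0.21)^1
     = Y · 1.2100

Percentage change = ((1 + 0.21)^1 − 1) × 100% = 21.0%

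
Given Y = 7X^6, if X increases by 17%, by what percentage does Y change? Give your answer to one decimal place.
156.5%

For Y = 7X^6:
If X → X(1 + 0.17)
Then Y → Y · (1 + 0.17)^6
     ≈ Y · 2.5652

Percentage change = ((1 + 0.17)^6 − 1) × 100% ≈ 156.5%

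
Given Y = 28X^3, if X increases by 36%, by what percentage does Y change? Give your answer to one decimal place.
151.5%

For Y = 28X^3:
If X → X(1 + 0.36)
Then Y → Y · (1 + 0.36)^3
     ≈ Y · 2.5155

Percentage change = ((1 + 0.36)^3 − 1) × 100% ≈ 151.5%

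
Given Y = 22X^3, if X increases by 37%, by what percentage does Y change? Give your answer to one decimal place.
157.1%

For Y = 22X^3:
If X → X(1 + 0.37)
Then Y → Y · (1 + 0.37)^3
     ≈ Y · 2.5714

Percentage change = ((1 + 0.37)^3 − 1) × 100% ≈ 157.1%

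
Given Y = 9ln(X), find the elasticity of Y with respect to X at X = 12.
Elasticity = 1/ln(12) ≈ 0.4024

Elasticity = (dY/dX) · (X/Y)

dY/dX = 9/X
At X = 12: dY/dX = 3/4, Y = 9·ln(12)

Elasticity = (3/4) · (12 / (9·ln(12))) = 1/ln(12) ≈ 0.4024

Interpretation: for a small percentage change in X, the percentage change in Y is approximately 0.40 times as large.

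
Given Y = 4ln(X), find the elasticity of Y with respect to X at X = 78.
Elasticity = 1/ln(78) ≈ 0.2295

Elasticity = (dY/dX) · (X/Y)

dY/dX = 4/X
At X = 78: dY/dX = 2/39, Y = 4·ln(78)

Elasticity = (2/39) · (78 / (4·ln(78))) = 1/ln(78) ≈ 0.2295

Interpretation: for a small percentage change in X, the percentage change in Y is approximately 0.23 times as large.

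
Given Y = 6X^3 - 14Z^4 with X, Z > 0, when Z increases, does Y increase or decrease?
Y decreases

Taking the partial derivative:
∂Y/∂Z = -56Z^3

∂Y/∂Z = -56Z^3 < 0 (assuming positive values)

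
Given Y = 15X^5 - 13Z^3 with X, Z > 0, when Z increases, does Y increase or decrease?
Y decreases

Taking the partial derivative:
∂Y/∂Z = -39Z^2

∂Y/∂Z = -39Z^2 < 0 (assuming positive values)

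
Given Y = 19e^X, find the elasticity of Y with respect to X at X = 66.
Elasticity = 66

Elasticity = (dY/dX) · (X/Y)

dY/dX = 19·e^X
At X = 66: dY/dX = 19·e^66, Y = 19·e^66

Elasticity = (19·e^66) · (66 / (19·e^66)) = 66

Interpretation: for a small percentage change in X, the percentage change in Y is approximately 66.00 times as large.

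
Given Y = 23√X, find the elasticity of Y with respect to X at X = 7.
Elasticity = 1/2

Elasticity = (dY/dX) · (X/Y)

dY/dX = 23/(2·√X)
At X = 7: dY/dX = 23·√7/14, Y = 23·√7

Elasticity = (23·√7/14) · (7 / (23·√7)) = 1/2

Interpretation: for a small percentage change in X, the percentage change in Y is approximately 0.50 times as large.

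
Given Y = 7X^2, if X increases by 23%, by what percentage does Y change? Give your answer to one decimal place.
51.3%

For Y = 7X^2:
If X → X(1 + 0.23)
Then Y → Y · (1 + 0.23)^2
     = Y · 1.5129

Percentage change = ((1 + 0.23)^2 − 1) × 100% ≈ 51.3%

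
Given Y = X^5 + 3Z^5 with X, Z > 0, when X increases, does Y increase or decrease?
Y increases

Taking the partial derivative:
∂Y/∂X = 5X^4

∂Y/∂X = 5X^4 > 0 (assuming positive values)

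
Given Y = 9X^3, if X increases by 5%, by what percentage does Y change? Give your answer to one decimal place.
15.8%

For Y = 9X^3:
If X → X(1 + 0.05)
Then Y → Y · (1 + 0.05)^3
     ≈ Y · 1.1576

Percentage change = ((1 + 0.05)^3 − 1) × 100% ≈ 15.8%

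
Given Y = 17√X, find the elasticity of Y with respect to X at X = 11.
Elasticity = 1/2

Elasticity = (dY/dX) · (X/Y)

dY/dX = 17/(2·√X)
At X = 11: dY/dX = 17·√11/22, Y = 17·√11

Elasticity = (17·√11/22) · (11 / (17·√11)) = 1/2

Interpretation: for a small percentage change in X, the percentage change in Y is approximately 0.50 times as large.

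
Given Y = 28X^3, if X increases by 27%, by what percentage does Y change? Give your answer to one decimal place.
104.8%

For Y = 28X^3:
If X → X(1 + 0.27)
Then Y → Y · (1 + 0.27)^3
     ≈ Y · 2.0484

Percentage change = ((1 + 0.27)^3 − 1) × 100% ≈ 104.8%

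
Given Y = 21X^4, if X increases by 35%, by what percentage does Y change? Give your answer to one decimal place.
232.2%

For Y = 21X^4:
If X → X(1 + 0.35)
Then Y → Y · (1 + 0.35)^4
     ≈ Y · 3.3215

Percentage change = ((1 + 0.35)^4 − 1) × 100% ≈ 232.2%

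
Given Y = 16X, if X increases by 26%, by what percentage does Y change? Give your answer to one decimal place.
26.0%

For Y = 16X:
If X → X(1 + 0.26)
Then Y → Y · (1 + 0.26)^1
     = Y · 1.2600

Percentage change = ((1 + 0.26)^1 − 1) × 100% = 26.0%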